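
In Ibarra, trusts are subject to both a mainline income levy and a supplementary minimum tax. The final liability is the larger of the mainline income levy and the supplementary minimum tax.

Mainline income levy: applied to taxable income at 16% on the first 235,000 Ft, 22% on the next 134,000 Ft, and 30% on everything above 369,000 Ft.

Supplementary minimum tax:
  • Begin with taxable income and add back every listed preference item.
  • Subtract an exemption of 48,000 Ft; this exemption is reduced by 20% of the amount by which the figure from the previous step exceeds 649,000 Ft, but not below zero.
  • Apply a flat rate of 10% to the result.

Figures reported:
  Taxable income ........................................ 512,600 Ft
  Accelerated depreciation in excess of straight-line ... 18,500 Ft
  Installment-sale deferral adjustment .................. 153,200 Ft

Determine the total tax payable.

110,160 Ft

Supplementary minimum tax:
  Adjusted income: 512,600 Ft + 18,500 Ft + 153,200 Ft = 684,300 Ft
  Exemption: 48,000 Ft − 20% × (684,300 Ft − 649,000 Ft) = 48,000 Ft − 7,060 Ft = 40,940 Ft
  Base: 684,300 Ft − 40,940 Ft = 643,360 Ft
  643,360 Ft × 10% = 64,336 Ft

Mainline income levy:
  235,000 Ft × 16% = 37,600 Ft
  134,000 Ft × 22% = 29,480 Ft
  143,600 Ft × 30% = 43,080 Ft
  → 110,160 Ft

110,160 Ft > 64,336 Ft, so the mainline income levy governs.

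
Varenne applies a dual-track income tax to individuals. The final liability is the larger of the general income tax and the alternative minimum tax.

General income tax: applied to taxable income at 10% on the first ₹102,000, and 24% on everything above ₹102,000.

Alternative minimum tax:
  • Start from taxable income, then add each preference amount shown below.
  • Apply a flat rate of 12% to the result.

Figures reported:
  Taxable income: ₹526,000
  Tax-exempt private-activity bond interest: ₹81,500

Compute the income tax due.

₹111,960

Alternative minimum tax:
  Adjusted income: ₹526,000 + ₹81,500 = ₹607,500
  ₹607,500 × 12% = ₹72,900

General income tax:
  ₹102,000 × 10% = ₹10,200
  ₹424,000 × 24% = ₹101,760
  → ₹111,960

₹111,960 > ₹72,900, so the general income tax governs.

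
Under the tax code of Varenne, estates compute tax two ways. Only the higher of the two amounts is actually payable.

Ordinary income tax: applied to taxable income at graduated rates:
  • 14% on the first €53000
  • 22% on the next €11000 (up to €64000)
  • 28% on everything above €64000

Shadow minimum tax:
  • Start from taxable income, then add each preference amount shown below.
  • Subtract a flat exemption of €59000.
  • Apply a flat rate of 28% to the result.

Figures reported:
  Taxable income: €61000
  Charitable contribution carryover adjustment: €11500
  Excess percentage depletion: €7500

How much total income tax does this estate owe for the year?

€9180

Ordinary income tax:
  €53000 × 14% = €7420
  €8000 × 22% = €1760
  → €9180

Shadow minimum tax:
  Adjusted income: €61000 + €11500 + €7500 = €80000
  Less exemption €59000 → base €21000
  €21000 × 28% = €5880

€9180 > €5880, so the ordinary income tax governs.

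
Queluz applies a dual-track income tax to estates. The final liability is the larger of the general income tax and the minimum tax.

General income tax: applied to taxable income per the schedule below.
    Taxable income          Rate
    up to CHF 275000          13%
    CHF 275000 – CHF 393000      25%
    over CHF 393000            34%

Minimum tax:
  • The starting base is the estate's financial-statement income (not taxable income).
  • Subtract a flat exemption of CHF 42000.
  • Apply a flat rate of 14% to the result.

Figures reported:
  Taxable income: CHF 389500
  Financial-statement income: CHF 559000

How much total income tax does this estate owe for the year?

General income tax:
  CHF 275000 × 13% = CHF 35750
  CHF 114500 × 25% = CHF 28625
  → CHF 64375

Minimum tax:
  Base (financial-statement income): CHF 559000
  Less exemption CHF 42000 → base CHF 517000
  CHF 517000 × 14% = CHF 72380

CHF 72380 > CHF 64375, so the minimum tax is the binding amount.

CHF 72380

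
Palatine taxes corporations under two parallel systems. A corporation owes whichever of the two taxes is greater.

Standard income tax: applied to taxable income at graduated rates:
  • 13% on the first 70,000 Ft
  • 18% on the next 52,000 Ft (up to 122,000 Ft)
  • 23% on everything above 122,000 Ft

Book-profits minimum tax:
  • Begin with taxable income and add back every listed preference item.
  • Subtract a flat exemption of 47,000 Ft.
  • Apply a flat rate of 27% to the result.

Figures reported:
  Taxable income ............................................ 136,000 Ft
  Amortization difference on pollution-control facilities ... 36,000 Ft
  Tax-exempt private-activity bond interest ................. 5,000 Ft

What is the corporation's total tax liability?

Standard income tax:
  70,000 Ft × 13% = 9,100 Ft
  52,000 Ft × 18% = 9,360 Ft
  14,000 Ft × 23% = 3,220 Ft
  → 21,680 Ft

Book-profits minimum tax:
  Adjusted income: 136,000 Ft + 36,000 Ft + 5,000 Ft = 177,000 Ft
  Less exemption 47,000 Ft → base 130,000 Ft
  130,000 Ft × 27% = 35,100 Ft

35,100 Ft > 21,680 Ft, so the book-profits minimum tax is the binding amount.

35,100 Ft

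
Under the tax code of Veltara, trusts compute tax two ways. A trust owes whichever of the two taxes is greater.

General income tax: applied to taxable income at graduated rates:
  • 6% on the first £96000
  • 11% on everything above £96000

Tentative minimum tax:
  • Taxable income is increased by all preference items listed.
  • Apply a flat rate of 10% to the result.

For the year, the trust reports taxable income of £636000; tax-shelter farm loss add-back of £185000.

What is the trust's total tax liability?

£82100

Tentative minimum tax:
  Adjusted income: £636000 + £185000 = £821000
  £821000 × 10% = £82100

General income tax:
  £96000 × 6% = £5760
  £540000 × 11% = £59400
  → £65160

£82100 > £65160, so the tentative minimum tax is the binding amount.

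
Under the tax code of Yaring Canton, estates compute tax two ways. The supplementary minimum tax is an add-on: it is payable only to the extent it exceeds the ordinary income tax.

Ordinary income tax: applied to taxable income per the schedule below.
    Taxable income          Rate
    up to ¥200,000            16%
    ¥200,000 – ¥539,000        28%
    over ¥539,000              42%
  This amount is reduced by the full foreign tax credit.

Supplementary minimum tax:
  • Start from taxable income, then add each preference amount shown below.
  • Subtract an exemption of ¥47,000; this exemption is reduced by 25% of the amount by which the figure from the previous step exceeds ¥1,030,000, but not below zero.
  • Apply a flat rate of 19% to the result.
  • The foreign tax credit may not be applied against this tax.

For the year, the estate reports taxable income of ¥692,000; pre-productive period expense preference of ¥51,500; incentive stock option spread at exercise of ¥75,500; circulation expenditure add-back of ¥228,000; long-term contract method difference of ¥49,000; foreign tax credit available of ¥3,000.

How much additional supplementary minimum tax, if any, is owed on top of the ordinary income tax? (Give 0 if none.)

¥14,265

Supplementary minimum tax:
  Adjusted income: ¥692,000 + ¥51,500 + ¥75,500 + ¥228,000 + ¥49,000 = ¥1,096,000
  Exemption: ¥47,000 − 25% × (¥1,096,000 − ¥1,030,000) = ¥47,000 − ¥16,500 = ¥30,500
  Base: ¥1,096,000 − ¥30,500 = ¥1,065,500
  ¥1,065,500 × 19% = ¥202,445

Ordinary income tax:
  ¥200,000 × 16% = ¥32,000
  ¥339,000 × 28% = ¥94,920
  ¥153,000 × 42% = ¥64,260
  → ¥191,180
  Less foreign tax credit ¥3,000 → ¥188,180

Excess of supplementary minimum tax over ordinary income tax: ¥202,445 − ¥188,180 = ¥14,265.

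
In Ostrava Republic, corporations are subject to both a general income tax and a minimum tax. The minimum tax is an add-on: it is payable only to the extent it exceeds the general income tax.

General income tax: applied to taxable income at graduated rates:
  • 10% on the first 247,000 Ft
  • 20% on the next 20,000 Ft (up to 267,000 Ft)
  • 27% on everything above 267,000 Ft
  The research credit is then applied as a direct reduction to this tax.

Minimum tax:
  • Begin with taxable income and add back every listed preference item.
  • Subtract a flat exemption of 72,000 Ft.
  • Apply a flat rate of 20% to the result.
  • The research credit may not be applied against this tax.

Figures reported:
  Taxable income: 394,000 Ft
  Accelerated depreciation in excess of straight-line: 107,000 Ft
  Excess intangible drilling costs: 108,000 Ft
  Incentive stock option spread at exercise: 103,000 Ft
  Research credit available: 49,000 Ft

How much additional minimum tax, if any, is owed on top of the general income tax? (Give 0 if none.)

General income tax:
  247,000 Ft × 10% = 24,700 Ft
  20,000 Ft × 20% = 4,000 Ft
  127,000 Ft × 27% = 34,290 Ft
  → 62,990 Ft
  Less research credit 49,000 Ft → 13,990 Ft

Minimum tax:
  Adjusted income: 394,000 Ft + 107,000 Ft + 108,000 Ft + 103,000 Ft = 712,000 Ft
  Less exemption 72,000 Ft → base 640,000 Ft
  640,000 Ft × 20% = 128,000 Ft

Excess of minimum tax over general income tax: 128,000 Ft − 13,990 Ft = 114,010 Ft.

114,010 Ft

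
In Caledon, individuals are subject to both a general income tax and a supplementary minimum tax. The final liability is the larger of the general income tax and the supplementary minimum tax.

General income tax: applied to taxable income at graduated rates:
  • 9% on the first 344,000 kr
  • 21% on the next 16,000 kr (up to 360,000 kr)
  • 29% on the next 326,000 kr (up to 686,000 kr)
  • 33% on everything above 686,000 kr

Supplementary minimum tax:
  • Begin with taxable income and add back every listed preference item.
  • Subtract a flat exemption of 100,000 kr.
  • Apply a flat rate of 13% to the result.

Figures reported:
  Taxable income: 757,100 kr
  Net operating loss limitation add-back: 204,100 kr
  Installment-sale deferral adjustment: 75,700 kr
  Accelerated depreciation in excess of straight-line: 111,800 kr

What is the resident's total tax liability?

152,323 kr

Supplementary minimum tax:
  Adjusted income: 757,100 kr + 204,100 kr + 75,700 kr + 111,800 kr = 1,148,700 kr
  Less exemption 100,000 kr → base 1,048,700 kr
  1,048,700 kr × 13% = 136,331 kr

General income tax:
  344,000 kr × 9% = 30,960 kr
  16,000 kr × 21% = 3,360 kr
  326,000 kr × 29% = 94,540 kr
  71,100 kr × 33% = 23,463 kr
  → 152,323 kr

152,323 kr > 136,331 kr, so the general income tax governs.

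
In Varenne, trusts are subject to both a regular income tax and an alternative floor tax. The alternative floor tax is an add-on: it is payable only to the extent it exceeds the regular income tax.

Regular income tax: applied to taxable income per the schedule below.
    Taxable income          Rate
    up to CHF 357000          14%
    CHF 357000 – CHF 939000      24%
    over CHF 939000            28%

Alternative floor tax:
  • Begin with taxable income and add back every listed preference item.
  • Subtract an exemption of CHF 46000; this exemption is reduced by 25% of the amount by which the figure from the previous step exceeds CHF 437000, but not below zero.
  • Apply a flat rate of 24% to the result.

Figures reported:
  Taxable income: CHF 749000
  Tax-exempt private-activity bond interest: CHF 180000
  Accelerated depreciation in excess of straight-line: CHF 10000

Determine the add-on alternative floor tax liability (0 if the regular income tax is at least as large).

CHF 81300

Regular income tax:
  CHF 357000 × 14% = CHF 49980
  CHF 392000 × 24% = CHF 94080
  → CHF 144060

Alternative floor tax:
  Adjusted income: CHF 749000 + CHF 180000 + CHF 10000 = CHF 939000
  Exemption: 25% × (CHF 939000 − CHF 437000) = CHF 125500 ≥ CHF 46000, so the exemption is fully phased out
  Base: CHF 939000 − CHF 0 = CHF 939000
  CHF 939000 × 24% = CHF 225360

Excess of alternative floor tax over regular income tax: CHF 225360 − CHF 144060 = CHF 81300.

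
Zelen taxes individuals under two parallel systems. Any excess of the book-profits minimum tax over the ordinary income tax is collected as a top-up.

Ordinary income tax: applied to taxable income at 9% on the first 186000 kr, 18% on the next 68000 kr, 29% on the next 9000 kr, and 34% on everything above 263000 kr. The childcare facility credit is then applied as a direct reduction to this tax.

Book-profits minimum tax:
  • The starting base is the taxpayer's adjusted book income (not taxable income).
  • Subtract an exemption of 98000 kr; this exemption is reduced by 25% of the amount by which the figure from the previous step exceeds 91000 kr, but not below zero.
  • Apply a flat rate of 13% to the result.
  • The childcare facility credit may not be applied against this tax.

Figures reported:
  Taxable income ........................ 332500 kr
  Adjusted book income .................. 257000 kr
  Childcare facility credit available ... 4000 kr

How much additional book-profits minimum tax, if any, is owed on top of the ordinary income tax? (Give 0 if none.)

0 kr

Ordinary income tax:
  186000 kr × 9% = 16740 kr
  68000 kr × 18% = 12240 kr
  9000 kr × 29% = 2610 kr
  69500 kr × 34% = 23630 kr
  → 55220 kr
  Less childcare facility credit 4000 kr → 51220 kr

Book-profits minimum tax:
  Base (adjusted book income): 257000 kr
  Exemption: 98000 kr − 25% × (257000 kr − 91000 kr) = 98000 kr − 41500 kr = 56500 kr
  Base: 257000 kr − 56500 kr = 200500 kr
  200500 kr × 13% = 26065 kr

26065 kr ≤ 51220 kr, so no add-on is due.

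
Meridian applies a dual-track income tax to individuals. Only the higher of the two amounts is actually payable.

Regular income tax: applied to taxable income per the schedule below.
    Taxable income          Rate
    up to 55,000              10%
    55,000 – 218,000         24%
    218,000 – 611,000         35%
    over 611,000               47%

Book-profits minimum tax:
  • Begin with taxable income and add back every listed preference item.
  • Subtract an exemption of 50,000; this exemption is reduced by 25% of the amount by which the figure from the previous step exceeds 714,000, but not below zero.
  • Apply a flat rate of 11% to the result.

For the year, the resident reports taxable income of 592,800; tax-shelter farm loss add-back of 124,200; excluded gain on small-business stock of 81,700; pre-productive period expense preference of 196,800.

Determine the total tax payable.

175,800

Book-profits minimum tax:
  Adjusted income: 592,800 + 124,200 + 81,700 + 196,800 = 995,500
  Exemption: 25% × (995,500 − 714,000) = 70,375 ≥ 50,000, so the exemption is fully phased out
  Base: 995,500 − 0 = 995,500
  995,500 × 11% = 109,505

Regular income tax:
  55,000 × 10% = 5,500
  163,000 × 24% = 39,120
  374,800 × 35% = 131,180
  → 175,800

175,800 > 109,505, so the regular income tax governs.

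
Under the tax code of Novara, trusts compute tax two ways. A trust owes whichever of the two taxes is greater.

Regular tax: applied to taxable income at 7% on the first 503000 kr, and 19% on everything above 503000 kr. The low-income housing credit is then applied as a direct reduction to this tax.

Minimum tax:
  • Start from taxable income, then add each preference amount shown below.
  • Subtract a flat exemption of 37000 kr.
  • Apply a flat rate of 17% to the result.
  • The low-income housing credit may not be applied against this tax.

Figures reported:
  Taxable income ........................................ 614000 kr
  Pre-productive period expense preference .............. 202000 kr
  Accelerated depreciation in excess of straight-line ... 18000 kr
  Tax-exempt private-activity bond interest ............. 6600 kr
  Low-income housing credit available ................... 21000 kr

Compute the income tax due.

136612 kr

Regular tax:
  503000 kr × 7% = 35210 kr
  111000 kr × 19% = 21090 kr
  → 56300 kr
  Less low-income housing credit 21000 kr → 35300 kr

Minimum tax:
  Adjusted income: 614000 kr + 202000 kr + 18000 kr + 6600 kr = 840600 kr
  Less exemption 37000 kr → base 803600 kr
  803600 kr × 17% = 136612 kr

136612 kr > 35300 kr, so the minimum tax is the binding amount.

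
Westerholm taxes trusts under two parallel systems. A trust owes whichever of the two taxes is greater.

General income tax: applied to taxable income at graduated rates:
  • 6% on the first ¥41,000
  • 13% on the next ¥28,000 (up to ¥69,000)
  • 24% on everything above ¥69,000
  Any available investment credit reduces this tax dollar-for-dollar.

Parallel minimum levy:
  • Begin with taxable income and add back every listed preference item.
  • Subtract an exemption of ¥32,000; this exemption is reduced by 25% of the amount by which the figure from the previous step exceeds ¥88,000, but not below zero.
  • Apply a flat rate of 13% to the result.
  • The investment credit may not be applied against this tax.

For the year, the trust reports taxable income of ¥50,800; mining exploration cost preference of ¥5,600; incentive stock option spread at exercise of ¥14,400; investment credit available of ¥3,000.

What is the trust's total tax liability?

¥5,044

Parallel minimum levy:
  Adjusted income: ¥50,800 + ¥5,600 + ¥14,400 = ¥70,800
  Exemption: ¥70,800 ≤ ¥88,000, so full ¥32,000 applies
  Base: ¥70,800 − ¥32,000 = ¥38,800
  ¥38,800 × 13% = ¥5,044

General income tax:
  ¥41,000 × 6% = ¥2,460
  ¥9,800 × 13% = ¥1,274
  → ¥3,734
  Less investment credit ¥3,000 → ¥734

¥5,044 > ¥734, so the parallel minimum levy is the binding amount.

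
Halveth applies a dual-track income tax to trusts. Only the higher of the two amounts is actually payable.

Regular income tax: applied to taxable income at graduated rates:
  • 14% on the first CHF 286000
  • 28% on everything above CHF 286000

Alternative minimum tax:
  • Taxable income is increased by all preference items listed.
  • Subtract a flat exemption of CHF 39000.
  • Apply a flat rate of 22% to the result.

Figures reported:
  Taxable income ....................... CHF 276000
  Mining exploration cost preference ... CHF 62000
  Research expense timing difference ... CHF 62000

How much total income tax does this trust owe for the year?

CHF 79420

Regular income tax:
  CHF 276000 × 14% = CHF 38640

Alternative minimum tax:
  Adjusted income: CHF 276000 + CHF 62000 + CHF 62000 = CHF 400000
  Less exemption CHF 39000 → base CHF 361000
  CHF 361000 × 22% = CHF 79420

CHF 79420 > CHF 38640, so the alternative minimum tax is the binding amount.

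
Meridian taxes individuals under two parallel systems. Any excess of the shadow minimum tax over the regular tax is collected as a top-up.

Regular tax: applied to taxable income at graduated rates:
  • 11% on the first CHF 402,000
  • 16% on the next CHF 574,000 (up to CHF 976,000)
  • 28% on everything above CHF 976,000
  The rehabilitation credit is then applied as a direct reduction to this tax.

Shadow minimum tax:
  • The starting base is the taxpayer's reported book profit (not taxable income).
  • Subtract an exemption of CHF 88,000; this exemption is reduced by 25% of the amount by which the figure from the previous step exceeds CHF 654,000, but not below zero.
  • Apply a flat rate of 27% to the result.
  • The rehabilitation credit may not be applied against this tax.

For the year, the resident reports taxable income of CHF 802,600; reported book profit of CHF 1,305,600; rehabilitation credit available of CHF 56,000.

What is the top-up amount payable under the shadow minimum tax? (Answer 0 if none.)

Regular tax:
  CHF 402,000 × 11% = CHF 44,220
  CHF 400,600 × 16% = CHF 64,096
  → CHF 108,316
  Less rehabilitation credit CHF 56,000 → CHF 52,316

Shadow minimum tax:
  Base (reported book profit): CHF 1,305,600
  Exemption: 25% × (CHF 1,305,600 − CHF 654,000) = CHF 162,900 ≥ CHF 88,000, so the exemption is fully phased out
  Base: CHF 1,305,600 − CHF 0 = CHF 1,305,600
  CHF 1,305,600 × 27% = CHF 352,512

Excess of shadow minimum tax over regular tax: CHF 352,512 − CHF 52,316 = CHF 300,196.

CHF 300,196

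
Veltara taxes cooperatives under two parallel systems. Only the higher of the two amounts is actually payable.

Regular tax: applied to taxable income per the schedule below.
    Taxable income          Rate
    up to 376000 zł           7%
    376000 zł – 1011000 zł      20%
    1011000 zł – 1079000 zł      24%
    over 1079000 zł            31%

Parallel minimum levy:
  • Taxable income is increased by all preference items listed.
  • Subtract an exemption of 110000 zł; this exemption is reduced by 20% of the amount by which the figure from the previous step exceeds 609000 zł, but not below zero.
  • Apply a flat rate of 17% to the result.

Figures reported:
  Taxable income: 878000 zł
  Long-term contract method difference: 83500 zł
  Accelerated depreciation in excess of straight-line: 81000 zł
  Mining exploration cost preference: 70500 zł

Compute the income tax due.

Parallel minimum levy:
  Adjusted income: 878000 zł + 83500 zł + 81000 zł + 70500 zł = 1113000 zł
  Exemption: 110000 zł − 20% × (1113000 zł − 609000 zł) = 110000 zł − 100800 zł = 9200 zł
  Base: 1113000 zł − 9200 zł = 1103800 zł
  1103800 zł × 17% = 187646 zł

Regular tax:
  376000 zł × 7% = 26320 zł
  502000 zł × 20% = 100400 zł
  → 126720 zł

187646 zł > 126720 zł, so the parallel minimum levy is the binding amount.

187646 zł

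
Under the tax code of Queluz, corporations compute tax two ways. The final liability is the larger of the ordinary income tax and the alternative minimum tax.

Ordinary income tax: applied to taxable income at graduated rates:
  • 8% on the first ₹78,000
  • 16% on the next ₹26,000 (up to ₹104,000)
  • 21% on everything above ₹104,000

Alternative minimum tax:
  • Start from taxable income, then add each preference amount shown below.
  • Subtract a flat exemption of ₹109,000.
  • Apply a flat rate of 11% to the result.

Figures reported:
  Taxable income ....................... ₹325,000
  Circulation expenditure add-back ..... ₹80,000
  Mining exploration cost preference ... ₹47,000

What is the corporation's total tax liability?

₹56,810

Alternative minimum tax:
  Adjusted income: ₹325,000 + ₹80,000 + ₹47,000 = ₹452,000
  Less exemption ₹109,000 → base ₹343,000
  ₹343,000 × 11% = ₹37,730

Ordinary income tax:
  ₹78,000 × 8% = ₹6,240
  ₹26,000 × 16% = ₹4,160
  ₹221,000 × 21% = ₹46,410
  → ₹56,810

₹56,810 > ₹37,730, so the ordinary income tax governs.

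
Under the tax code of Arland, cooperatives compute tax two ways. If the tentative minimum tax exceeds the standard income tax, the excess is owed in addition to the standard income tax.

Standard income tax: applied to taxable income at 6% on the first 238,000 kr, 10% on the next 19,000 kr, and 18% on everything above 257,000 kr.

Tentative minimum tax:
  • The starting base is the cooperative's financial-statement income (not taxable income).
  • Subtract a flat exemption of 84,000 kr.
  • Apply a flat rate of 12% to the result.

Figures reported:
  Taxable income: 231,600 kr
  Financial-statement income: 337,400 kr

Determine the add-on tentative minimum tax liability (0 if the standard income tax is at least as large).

Standard income tax:
  231,600 kr × 6% = 13,896 kr

Tentative minimum tax:
  Base (financial-statement income): 337,400 kr
  Less exemption 84,000 kr → base 253,400 kr
  253,400 kr × 12% = 30,408 kr

Excess of tentative minimum tax over standard income tax: 30,408 kr − 13,896 kr = 16,512 kr.

16,512 kr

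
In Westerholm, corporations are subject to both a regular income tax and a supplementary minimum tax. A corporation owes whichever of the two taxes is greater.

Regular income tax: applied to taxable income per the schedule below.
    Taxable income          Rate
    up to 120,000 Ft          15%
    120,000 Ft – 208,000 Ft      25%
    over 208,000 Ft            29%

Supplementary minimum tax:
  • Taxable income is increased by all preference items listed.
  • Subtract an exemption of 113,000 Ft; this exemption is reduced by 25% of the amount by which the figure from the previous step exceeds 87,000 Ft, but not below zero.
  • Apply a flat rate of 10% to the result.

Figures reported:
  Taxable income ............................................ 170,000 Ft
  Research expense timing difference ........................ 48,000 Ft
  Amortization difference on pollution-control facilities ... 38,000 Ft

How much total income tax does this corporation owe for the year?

Supplementary minimum tax:
  Adjusted income: 170,000 Ft + 48,000 Ft + 38,000 Ft = 256,000 Ft
  Exemption: 113,000 Ft − 25% × (256,000 Ft − 87,000 Ft) = 113,000 Ft − 42,250 Ft = 70,750 Ft
  Base: 256,000 Ft − 70,750 Ft = 185,250 Ft
  185,250 Ft × 10% = 18,525 Ft

Regular income tax:
  120,000 Ft × 15% = 18,000 Ft
  50,000 Ft × 25% = 12,500 Ft
  → 30,500 Ft

30,500 Ft > 18,525 Ft, so the regular income tax governs.

30,500 Ft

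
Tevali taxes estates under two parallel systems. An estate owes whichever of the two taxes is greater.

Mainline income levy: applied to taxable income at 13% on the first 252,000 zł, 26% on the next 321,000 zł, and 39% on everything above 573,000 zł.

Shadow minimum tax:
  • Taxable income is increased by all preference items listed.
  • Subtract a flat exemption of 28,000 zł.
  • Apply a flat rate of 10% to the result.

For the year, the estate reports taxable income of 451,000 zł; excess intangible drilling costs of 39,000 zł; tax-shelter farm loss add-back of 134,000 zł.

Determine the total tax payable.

84,500 zł

Shadow minimum tax:
  Adjusted income: 451,000 zł + 39,000 zł + 134,000 zł = 624,000 zł
  Less exemption 28,000 zł → base 596,000 zł
  596,000 zł × 10% = 59,600 zł

Mainline income levy:
  252,000 zł × 13% = 32,760 zł
  199,000 zł × 26% = 51,740 zł
  → 84,500 zł

84,500 zł > 59,600 zł, so the mainline income levy governs.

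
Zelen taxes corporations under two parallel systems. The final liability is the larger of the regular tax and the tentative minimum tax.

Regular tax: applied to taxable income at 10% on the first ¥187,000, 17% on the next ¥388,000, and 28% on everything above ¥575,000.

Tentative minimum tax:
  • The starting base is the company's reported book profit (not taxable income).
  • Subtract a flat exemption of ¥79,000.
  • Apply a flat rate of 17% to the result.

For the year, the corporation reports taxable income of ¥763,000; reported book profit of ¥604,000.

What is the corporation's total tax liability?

Tentative minimum tax:
  Base (reported book profit): ¥604,000
  Less exemption ¥79,000 → base ¥525,000
  ¥525,000 × 17% = ¥89,250

Regular tax:
  ¥187,000 × 10% = ¥18,700
  ¥388,000 × 17% = ¥65,960
  ¥188,000 × 28% = ¥52,640
  → ¥137,300

¥137,300 > ¥89,250, so the regular tax governs.

¥137,300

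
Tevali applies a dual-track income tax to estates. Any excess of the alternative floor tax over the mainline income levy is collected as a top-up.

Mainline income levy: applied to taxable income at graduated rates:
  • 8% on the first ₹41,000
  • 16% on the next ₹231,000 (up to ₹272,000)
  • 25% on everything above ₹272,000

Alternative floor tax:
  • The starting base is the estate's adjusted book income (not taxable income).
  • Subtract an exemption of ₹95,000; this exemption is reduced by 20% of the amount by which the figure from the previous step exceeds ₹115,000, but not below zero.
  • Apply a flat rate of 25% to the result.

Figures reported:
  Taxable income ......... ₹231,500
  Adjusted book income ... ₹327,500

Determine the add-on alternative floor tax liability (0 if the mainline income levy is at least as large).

Alternative floor tax:
  Base (adjusted book income): ₹327,500
  Exemption: ₹95,000 − 20% × (₹327,500 − ₹115,000) = ₹95,000 − ₹42,500 = ₹52,500
  Base: ₹327,500 − ₹52,500 = ₹275,000
  ₹275,000 × 25% = ₹68,750

Mainline income levy:
  ₹41,000 × 8% = ₹3,280
  ₹190,500 × 16% = ₹30,480
  → ₹33,760

Excess of alternative floor tax over mainline income levy: ₹68,750 − ₹33,760 = ₹34,990.

₹34,990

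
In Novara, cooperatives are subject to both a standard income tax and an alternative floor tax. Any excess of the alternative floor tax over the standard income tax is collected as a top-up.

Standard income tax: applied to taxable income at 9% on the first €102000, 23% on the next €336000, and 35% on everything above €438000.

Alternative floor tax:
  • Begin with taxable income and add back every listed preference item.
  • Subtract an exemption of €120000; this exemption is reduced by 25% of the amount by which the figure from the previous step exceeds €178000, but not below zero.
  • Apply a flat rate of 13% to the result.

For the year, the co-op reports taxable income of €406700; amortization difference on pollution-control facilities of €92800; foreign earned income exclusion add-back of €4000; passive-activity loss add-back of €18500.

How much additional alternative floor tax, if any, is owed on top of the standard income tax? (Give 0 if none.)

€0

Alternative floor tax:
  Adjusted income: €406700 + €92800 + €4000 + €18500 = €522000
  Exemption: €120000 − 25% × (€522000 − €178000) = €120000 − €86000 = €34000
  Base: €522000 − €34000 = €488000
  €488000 × 13% = €63440

Standard income tax:
  €102000 × 9% = €9180
  €304700 × 23% = €70081
  → €79261

€63440 ≤ €79261, so no add-on is due.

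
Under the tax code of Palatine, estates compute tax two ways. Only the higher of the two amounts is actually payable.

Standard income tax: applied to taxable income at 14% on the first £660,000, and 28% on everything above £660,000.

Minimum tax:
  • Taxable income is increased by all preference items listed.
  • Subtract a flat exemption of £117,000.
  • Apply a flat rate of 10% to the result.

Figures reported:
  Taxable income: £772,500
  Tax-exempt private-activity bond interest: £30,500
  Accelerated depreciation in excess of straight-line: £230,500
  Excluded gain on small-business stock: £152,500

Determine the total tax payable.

Standard income tax:
  £660,000 × 14% = £92,400
  £112,500 × 28% = £31,500
  → £123,900

Minimum tax:
  Adjusted income: £772,500 + £30,500 + £230,500 + £152,500 = £1,186,000
  Less exemption £117,000 → base £1,069,000
  £1,069,000 × 10% = £106,900

£123,900 > £106,900, so the standard income tax governs.

£123,900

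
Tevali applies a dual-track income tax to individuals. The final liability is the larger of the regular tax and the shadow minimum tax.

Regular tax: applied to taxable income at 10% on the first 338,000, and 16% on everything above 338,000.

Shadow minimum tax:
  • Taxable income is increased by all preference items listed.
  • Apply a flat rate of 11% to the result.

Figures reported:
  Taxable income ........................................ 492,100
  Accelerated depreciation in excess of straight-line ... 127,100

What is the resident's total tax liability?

68,112

Shadow minimum tax:
  Adjusted income: 492,100 + 127,100 = 619,200
  619,200 × 11% = 68,112

Regular tax:
  338,000 × 10% = 33,800
  154,100 × 16% = 24,656
  → 58,456

68,112 > 58,456, so the shadow minimum tax is the binding amount.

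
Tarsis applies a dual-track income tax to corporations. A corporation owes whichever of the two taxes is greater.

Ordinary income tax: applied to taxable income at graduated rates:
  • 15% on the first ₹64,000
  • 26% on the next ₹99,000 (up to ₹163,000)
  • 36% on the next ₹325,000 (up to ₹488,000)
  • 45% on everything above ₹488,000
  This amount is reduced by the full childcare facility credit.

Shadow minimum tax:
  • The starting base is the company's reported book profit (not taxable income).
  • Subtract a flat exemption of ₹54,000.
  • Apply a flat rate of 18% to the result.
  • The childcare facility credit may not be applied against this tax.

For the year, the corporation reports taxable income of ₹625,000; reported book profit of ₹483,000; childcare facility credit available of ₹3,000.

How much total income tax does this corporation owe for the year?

₹210,990

Ordinary income tax:
  ₹64,000 × 15% = ₹9,600
  ₹99,000 × 26% = ₹25,740
  ₹325,000 × 36% = ₹117,000
  ₹137,000 × 45% = ₹61,650
  → ₹213,990
  Less childcare facility credit ₹3,000 → ₹210,990

Shadow minimum tax:
  Base (reported book profit): ₹483,000
  Less exemption ₹54,000 → base ₹429,000
  ₹429,000 × 18% = ₹77,220

₹210,990 > ₹77,220, so the ordinary income tax governs.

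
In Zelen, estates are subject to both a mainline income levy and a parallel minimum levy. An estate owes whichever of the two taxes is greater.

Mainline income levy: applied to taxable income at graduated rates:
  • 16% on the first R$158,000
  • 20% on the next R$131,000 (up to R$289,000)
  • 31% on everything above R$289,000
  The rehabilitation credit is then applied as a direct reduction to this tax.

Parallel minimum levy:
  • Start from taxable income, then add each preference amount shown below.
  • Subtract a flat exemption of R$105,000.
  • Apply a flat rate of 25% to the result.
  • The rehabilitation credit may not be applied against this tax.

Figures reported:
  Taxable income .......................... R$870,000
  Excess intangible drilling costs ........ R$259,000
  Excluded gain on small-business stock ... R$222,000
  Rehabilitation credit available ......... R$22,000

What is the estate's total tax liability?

Mainline income levy:
  R$158,000 × 16% = R$25,280
  R$131,000 × 20% = R$26,200
  R$581,000 × 31% = R$180,110
  → R$231,590
  Less rehabilitation credit R$22,000 → R$209,590

Parallel minimum levy:
  Adjusted income: R$870,000 + R$259,000 + R$222,000 = R$1,351,000
  Less exemption R$105,000 → base R$1,246,000
  R$1,246,000 × 25% = R$311,500

R$311,500 > R$209,590, so the parallel minimum levy is the binding amount.

R$311,500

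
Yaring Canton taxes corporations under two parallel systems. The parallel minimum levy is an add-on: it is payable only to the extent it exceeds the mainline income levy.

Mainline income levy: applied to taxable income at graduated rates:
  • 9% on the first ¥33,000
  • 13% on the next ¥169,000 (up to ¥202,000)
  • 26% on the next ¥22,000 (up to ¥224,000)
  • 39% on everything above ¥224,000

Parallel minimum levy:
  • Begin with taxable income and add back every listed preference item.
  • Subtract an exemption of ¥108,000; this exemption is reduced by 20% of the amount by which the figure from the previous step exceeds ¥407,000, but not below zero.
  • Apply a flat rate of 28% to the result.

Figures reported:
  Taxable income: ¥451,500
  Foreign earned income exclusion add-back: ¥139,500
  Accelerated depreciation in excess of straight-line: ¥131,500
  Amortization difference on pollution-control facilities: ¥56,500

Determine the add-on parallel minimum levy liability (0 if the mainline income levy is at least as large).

¥89,327

Mainline income levy:
  ¥33,000 × 9% = ¥2,970
  ¥169,000 × 13% = ¥21,970
  ¥22,000 × 26% = ¥5,720
  ¥227,500 × 39% = ¥88,725
  → ¥119,385

Parallel minimum levy:
  Adjusted income: ¥451,500 + ¥139,500 + ¥131,500 + ¥56,500 = ¥779,000
  Exemption: ¥108,000 − 20% × (¥779,000 − ¥407,000) = ¥108,000 − ¥74,400 = ¥33,600
  Base: ¥779,000 − ¥33,600 = ¥745,400
  ¥745,400 × 28% = ¥208,712

Excess of parallel minimum levy over mainline income levy: ¥208,712 − ¥119,385 = ¥89,327.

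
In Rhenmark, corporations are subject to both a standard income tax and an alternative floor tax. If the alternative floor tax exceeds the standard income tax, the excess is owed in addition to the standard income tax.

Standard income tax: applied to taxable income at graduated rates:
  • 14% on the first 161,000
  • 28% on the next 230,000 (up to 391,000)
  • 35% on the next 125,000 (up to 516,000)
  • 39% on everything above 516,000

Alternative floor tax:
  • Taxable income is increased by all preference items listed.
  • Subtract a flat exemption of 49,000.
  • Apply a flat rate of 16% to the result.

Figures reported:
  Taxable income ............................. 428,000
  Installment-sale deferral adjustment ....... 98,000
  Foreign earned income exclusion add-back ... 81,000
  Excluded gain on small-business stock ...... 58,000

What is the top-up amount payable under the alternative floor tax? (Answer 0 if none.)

0

Alternative floor tax:
  Adjusted income: 428,000 + 98,000 + 81,000 + 58,000 = 665,000
  Less exemption 49,000 → base 616,000
  616,000 × 16% = 98,560

Standard income tax:
  161,000 × 14% = 22,540
  230,000 × 28% = 64,400
  37,000 × 35% = 12,950
  → 99,890

98,560 ≤ 99,890, so no add-on is due.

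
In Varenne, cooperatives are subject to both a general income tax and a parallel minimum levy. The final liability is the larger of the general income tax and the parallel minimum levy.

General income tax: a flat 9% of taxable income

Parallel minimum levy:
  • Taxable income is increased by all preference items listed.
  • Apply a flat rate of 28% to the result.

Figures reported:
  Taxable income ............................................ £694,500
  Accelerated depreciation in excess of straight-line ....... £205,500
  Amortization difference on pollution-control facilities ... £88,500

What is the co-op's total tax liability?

Parallel minimum levy:
  Adjusted income: £694,500 + £205,500 + £88,500 = £988,500
  £988,500 × 28% = £276,780

General income tax:
  £694,500 × 9% = £62,505

£276,780 > £62,505, so the parallel minimum levy is the binding amount.

£276,780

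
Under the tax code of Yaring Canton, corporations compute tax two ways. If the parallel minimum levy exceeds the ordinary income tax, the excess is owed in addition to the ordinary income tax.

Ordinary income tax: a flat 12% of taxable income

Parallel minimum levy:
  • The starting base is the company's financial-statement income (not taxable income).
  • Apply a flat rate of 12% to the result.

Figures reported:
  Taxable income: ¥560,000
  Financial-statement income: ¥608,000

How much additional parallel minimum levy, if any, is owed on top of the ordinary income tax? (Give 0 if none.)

Parallel minimum levy:
  Base (financial-statement income): ¥608,000
  ¥608,000 × 12% = ¥72,960

Ordinary income tax:
  ¥560,000 × 12% = ¥67,200

Excess of parallel minimum levy over ordinary income tax: ¥72,960 − ¥67,200 = ¥5,760.

¥5,760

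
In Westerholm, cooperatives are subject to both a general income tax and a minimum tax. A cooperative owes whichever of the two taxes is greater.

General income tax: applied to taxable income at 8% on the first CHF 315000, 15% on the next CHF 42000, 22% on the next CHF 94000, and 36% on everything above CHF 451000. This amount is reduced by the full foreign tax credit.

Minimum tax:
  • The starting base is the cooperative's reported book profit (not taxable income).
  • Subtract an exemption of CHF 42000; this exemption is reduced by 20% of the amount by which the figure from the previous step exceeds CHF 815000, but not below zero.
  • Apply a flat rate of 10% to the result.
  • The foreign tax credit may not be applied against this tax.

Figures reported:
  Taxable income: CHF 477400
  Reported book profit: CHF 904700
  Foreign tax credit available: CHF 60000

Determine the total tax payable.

Minimum tax:
  Base (reported book profit): CHF 904700
  Exemption: CHF 42000 − 20% × (CHF 904700 − CHF 815000) = CHF 42000 − CHF 17940 = CHF 24060
  Base: CHF 904700 − CHF 24060 = CHF 880640
  CHF 880640 × 10% = CHF 88064

General income tax:
  CHF 315000 × 8% = CHF 25200
  CHF 42000 × 15% = CHF 6300
  CHF 94000 × 22% = CHF 20680
  CHF 26400 × 36% = CHF 9504
  → CHF 61684
  Less foreign tax credit CHF 60000 → CHF 1684

CHF 88064 > CHF 1684, so the minimum tax is the binding amount.

CHF 88064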